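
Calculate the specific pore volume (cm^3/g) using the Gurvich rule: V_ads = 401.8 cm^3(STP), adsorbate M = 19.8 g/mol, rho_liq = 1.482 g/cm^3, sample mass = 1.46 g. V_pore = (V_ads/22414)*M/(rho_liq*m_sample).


Moles adsorbed n = V_ads / 22414 = 401.8 / 22414 = 1.792630e-02 mol
Liquid volume V_liq = n * M / rho_liq = 1.792630e-02 * 19.8 / 1.482 = 0.23950 cm^3
Specific pore volume V_pore = V_liq / m_sample = 0.23950 / 1.46
V_pore = 0.164 cm^3/g

0.164


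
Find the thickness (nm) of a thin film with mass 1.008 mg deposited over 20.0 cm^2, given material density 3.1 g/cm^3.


Convert: m = 1.008 mg = 1.0080e-06 kg, A = 20.0 cm^2 = 2.0000e-03 m^2, rho = 3.1 g/cm^3 = 3100 kg/m^3
t = m / (A * rho)
t = 1.0080e-06 / (2.0000e-03 * 3100)
t = 1.6258e-07 m = 162.6 nm

162.6


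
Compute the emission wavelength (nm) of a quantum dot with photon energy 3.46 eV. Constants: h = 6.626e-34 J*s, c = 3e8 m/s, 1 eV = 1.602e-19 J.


Convert energy: E = 3.46 eV = 3.46 * 1.602e-19 = 5.54292e-19 J
lambda = h*c / E = 6.626e-34 * 3e8 / 5.54292e-19
lambda = 3.5862e-07 m = 358.6 nm

358.6


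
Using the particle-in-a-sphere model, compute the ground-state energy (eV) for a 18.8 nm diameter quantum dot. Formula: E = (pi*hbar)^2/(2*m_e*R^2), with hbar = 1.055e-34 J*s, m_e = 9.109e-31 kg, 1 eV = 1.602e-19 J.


Radius R = 18.8/2 = 9.4 nm = 9.4e-09 m
E = (pi * 1.055e-34)^2 / (2 * 9.109e-31 * (9.4e-09)^2)
E(J) = 6.82415e-22
E = E(J) / 1.602e-19 = 0.0043 eV

0.0043


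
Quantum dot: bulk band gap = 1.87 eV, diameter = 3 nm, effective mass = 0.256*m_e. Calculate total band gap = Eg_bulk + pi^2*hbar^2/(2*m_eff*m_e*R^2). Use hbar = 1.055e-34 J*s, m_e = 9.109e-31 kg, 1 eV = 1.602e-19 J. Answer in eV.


Radius R = 3/2 nm = 1.5e-09 m
Confinement energy dE = pi^2 * hbar^2 / (2 * m_eff * m_e * R^2)
dE = pi^2 * (1.055e-34)^2 / (2 * 0.256 * 9.109e-31 * (1.5e-09)^2) J, divided by 1.602e-19 J/eV
dE = 0.6535 eV
Total band gap = E_g(bulk) + dE = 1.87 + 0.6535 = 2.5235 eV

2.5235


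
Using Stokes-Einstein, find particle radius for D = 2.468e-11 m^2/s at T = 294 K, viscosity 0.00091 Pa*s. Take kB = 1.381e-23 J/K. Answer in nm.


Stokes-Einstein: R = kB*T / (6*pi*eta*D)
R = 1.381e-23 * 294 / (6 * pi * 0.00091 * 2.468e-11)
R = 9.59077e-09 m = 9.59 nm

9.59


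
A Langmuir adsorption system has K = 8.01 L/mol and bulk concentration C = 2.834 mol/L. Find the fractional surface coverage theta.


Langmuir isotherm: theta = K*C / (1 + K*C)
K*C = 8.01 * 2.834 = 22.70034
theta = 22.70034 / (1 + 22.70034) = 22.70034 / 23.70034
theta = 0.9578

0.9578


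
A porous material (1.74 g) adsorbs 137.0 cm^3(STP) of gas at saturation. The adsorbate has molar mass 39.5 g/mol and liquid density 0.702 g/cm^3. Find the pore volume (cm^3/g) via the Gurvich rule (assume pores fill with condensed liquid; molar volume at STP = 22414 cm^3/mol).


Moles adsorbed n = V_ads / 22414 = 137.0 / 22414 = 6.112251e-03 mol
Liquid volume V_liq = n * M / rho_liq = 6.112251e-03 * 39.5 / 0.702 = 0.34392 cm^3
Specific pore volume V_pore = V_liq / m_sample = 0.34392 / 1.74
V_pore = 0.1977 cm^3/g

0.1977


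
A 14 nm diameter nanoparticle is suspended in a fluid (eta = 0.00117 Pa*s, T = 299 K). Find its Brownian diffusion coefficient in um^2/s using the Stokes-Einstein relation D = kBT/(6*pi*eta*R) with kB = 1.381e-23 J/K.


Radius R = 14/2 = 7 nm = 7e-09 m
D = kB*T / (6*pi*eta*R)
D = 1.381e-23 * 299 / (6 * pi * 0.00117 * 7e-09)
D = 2.67473e-11 m^2/s = 26.747 um^2/s

26.747


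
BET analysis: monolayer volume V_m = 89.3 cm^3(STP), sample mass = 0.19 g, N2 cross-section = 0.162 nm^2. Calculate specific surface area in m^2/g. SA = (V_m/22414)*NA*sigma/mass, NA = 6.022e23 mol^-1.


Number of moles in monolayer = V_m / 22414 = 89.3 / 22414 = 0.00398412
Number of molecules = moles * NA = 0.00398412 * 6.022e23
SA = molecules * sigma / mass
SA = (89.3 / 22414) * 6.022e23 * 0.162e-18 / 0.19
SA = 2045.7 m^2/g

2045.7


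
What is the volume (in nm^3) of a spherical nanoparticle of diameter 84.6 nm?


Radius r = 84.6/2 = 42.3 nm
Volume V = (4/3) * pi * r^3
V = (4/3) * pi * (42.3)^3
V = 317036.83 nm^3

317036.83


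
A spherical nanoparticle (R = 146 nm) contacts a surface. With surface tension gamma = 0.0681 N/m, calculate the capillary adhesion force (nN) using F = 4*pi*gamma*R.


Convert radius: R = 146 nm = 1.46e-07 m
F = 4 * pi * gamma * R
F = 4 * pi * 0.0681 * 1.46e-07
F = 1.24942e-07 N = 124.9424 nN

124.9424


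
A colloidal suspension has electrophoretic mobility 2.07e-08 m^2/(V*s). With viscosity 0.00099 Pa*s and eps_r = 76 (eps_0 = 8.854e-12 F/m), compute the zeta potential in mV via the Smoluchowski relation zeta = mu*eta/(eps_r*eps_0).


Smoluchowski equation: zeta = mu * eta / (eps_r * eps_0)
zeta = 2.07e-08 * 0.00099 / (76 * 8.854e-12)
zeta = 0.030455 V = 30.45 mV

30.45


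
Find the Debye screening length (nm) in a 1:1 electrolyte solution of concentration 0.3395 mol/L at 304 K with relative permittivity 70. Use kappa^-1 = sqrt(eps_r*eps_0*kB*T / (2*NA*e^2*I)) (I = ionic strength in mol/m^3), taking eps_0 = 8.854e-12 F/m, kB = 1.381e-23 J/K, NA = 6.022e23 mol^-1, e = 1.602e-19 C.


Ionic strength I = 0.3395 * 1^2 * 1000 = 339.5 mol/m^3
kappa^-1 = sqrt(70 * 8.854e-12 * 1.381e-23 * 304 / (2 * 6.022e23 * (1.602e-19)^2 * 339.5))
kappa^-1 = 0.498 nm

0.498


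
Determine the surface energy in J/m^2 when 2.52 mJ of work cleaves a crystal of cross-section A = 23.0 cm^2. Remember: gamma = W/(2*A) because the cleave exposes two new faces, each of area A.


Convert: A = 23.0 cm^2 = 0.0023 m^2, W = 2.52 mJ = 0.00252 J
Cleaving exposes two faces of area A, so total new surface = 2*A and gamma = W / (2*A)
gamma = 0.00252 / (2 * 0.0023)
gamma = 0.548 J/m^2

0.548


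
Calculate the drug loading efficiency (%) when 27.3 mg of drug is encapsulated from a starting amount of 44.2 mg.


Drug loading efficiency = (drug loaded / drug initial) * 100
DLE = 27.3 / 44.2 * 100
DLE = 0.6176 * 100
DLE = 61.76%

61.76


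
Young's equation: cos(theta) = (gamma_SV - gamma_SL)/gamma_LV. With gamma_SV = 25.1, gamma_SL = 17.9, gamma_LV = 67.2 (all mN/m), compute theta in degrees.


cos(theta) = (gamma_SV - gamma_SL) / gamma_LV
cos(theta) = (25.1 - 17.9) / 67.2
cos(theta) = 0.107143
theta = arccos(0.107143) = 83.85 degrees

83.85


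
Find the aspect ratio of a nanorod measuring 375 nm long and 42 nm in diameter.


Aspect ratio AR = length / diameter
AR = 375 / 42
AR = 8.93

8.93


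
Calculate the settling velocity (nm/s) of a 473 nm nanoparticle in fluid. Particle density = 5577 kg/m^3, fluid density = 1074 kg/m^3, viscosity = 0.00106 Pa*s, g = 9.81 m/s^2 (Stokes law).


Radius R = 473/2 nm = 2.365e-07 m
Density difference = 5577 - 1074 = 4503 kg/m^3
v = 2 * R^2 * (rho_p - rho_f) * g / (9 * eta)
v = 2 * (2.365e-07)^2 * 4503 * 9.81 / (9 * 0.00106)
v = 5.17982e-07 m/s = 517.9822 nm/s

517.9822


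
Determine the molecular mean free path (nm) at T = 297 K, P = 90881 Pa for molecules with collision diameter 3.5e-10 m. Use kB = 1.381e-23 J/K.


Mean free path: lambda = kB*T / (sqrt(2) * pi * d^2 * P)
lambda = 1.381e-23 * 297 / (sqrt(2) * pi * (3.5e-10)^2 * 90881)
lambda = 8.29232e-08 m
lambda = 82.92 nm

82.92


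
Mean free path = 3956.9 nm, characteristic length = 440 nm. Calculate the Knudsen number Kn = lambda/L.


Knudsen number Kn = lambda / L
Kn = 3956.9 / 440
Kn = 8.993

8.993


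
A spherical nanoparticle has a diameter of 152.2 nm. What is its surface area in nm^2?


Radius r = 152.2/2 = 76.1 nm
Surface area SA = 4 * pi * r^2
SA = 4 * pi * (76.1)^2
SA = 72774.49 nm^2

72774.49


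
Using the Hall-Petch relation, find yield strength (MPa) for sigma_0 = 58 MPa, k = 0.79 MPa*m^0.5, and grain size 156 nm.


d = 156 nm = 1.56e-07 m
sqrt(d) = 0.0003949684
Hall-Petch contribution = k / sqrt(d) = 0.79 / 0.0003949684 = 2000.2 MPa
sigma = sigma_0 + k/sqrt(d) = 58 + 2000.2 = 2058.2 MPa

2058.2


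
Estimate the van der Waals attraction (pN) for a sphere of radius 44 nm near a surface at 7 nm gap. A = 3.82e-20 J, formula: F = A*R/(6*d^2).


Convert to SI: R = 44 nm = 4.4e-08 m, d = 7 nm = 7e-09 m
F = A * R / (6 * d^2)
F = 3.82e-20 * 4.4e-08 / (6 * (7e-09)^2)
F = 5.71701e-12 N = 5.717 pN

5.717


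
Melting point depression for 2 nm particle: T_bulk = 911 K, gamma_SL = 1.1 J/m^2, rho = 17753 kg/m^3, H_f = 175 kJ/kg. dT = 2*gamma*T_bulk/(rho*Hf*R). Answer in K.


Radius R = 2/2 = 1 nm = 1e-09 m
Convert H_f = 175 kJ/kg = 175000 J/kg
dT = 2 * gamma_SL * T_bulk / (rho * H_f * R)
dT = 2 * 1.1 * 911 / (17753 * 175000 * 1e-09)
dT = 645.1 K

645.1


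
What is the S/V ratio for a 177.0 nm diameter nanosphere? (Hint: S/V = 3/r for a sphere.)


Radius r = 177.0/2 = 88.5 nm
S/V = 3 / r = 3 / 88.5
S/V = 0.0339 nm^-1

0.0339


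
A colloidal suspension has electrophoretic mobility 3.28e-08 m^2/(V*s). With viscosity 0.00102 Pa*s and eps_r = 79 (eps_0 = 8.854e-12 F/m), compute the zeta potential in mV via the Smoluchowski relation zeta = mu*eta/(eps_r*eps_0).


Smoluchowski equation: zeta = mu * eta / (eps_r * eps_0)
zeta = 3.28e-08 * 0.00102 / (79 * 8.854e-12)
zeta = 0.047831 V = 47.83 mV

47.83


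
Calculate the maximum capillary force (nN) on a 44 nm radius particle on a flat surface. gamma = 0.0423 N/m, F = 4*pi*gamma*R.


Convert radius: R = 44 nm = 4.4e-08 m
F = 4 * pi * gamma * R
F = 4 * pi * 0.0423 * 4.4e-08
F = 2.33885e-08 N = 23.3885 nN

23.3885


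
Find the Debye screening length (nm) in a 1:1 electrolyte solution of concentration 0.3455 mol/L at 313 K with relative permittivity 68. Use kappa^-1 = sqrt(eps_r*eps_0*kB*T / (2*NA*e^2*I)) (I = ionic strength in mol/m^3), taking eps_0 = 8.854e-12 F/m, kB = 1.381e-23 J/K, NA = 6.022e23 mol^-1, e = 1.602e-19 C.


Ionic strength I = 0.3455 * 1^2 * 1000 = 345.5 mol/m^3
kappa^-1 = sqrt(68 * 8.854e-12 * 1.381e-23 * 313 / (2 * 6.022e23 * (1.602e-19)^2 * 345.5))
kappa^-1 = 0.494 nm

0.494


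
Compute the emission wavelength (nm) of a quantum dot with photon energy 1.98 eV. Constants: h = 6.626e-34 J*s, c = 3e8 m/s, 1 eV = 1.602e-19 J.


Convert energy: E = 1.98 eV = 1.98 * 1.602e-19 = 3.17196e-19 J
lambda = h*c / E = 6.626e-34 * 3e8 / 3.17196e-19
lambda = 6.26679e-07 m = 626.7 nm

626.7


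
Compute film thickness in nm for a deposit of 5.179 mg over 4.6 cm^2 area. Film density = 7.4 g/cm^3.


Convert: m = 5.179 mg = 5.1790e-06 kg, A = 4.6 cm^2 = 4.6000e-04 m^2, rho = 7.4 g/cm^3 = 7400 kg/m^3
t = m / (A * rho)
t = 5.1790e-06 / (4.6000e-04 * 7400)
t = 1.5214e-06 m = 1521.4 nm

1521.4


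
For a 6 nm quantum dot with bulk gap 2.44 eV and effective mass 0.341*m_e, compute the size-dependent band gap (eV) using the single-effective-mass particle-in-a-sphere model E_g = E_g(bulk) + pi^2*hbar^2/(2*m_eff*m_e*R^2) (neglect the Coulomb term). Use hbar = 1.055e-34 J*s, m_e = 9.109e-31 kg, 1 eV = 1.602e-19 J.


Radius R = 6/2 nm = 3e-09 m
Confinement energy dE = pi^2 * hbar^2 / (2 * m_eff * m_e * R^2)
dE = pi^2 * (1.055e-34)^2 / (2 * 0.341 * 9.109e-31 * (3e-09)^2) J, divided by 1.602e-19 J/eV
dE = 0.1226 eV
Total band gap = E_g(bulk) + dE = 2.44 + 0.1226 = 2.5626 eV

2.5626


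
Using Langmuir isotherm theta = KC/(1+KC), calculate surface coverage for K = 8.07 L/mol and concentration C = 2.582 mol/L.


Langmuir isotherm: theta = K*C / (1 + K*C)
K*C = 8.07 * 2.582 = 20.83674
theta = 20.83674 / (1 + 20.83674) = 20.83674 / 21.83674
theta = 0.9542

0.9542


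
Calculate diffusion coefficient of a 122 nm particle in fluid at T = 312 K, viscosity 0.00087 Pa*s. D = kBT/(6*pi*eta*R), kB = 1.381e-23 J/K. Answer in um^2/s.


Radius R = 122/2 = 61 nm = 6.1e-08 m
D = kB*T / (6*pi*eta*R)
D = 1.381e-23 * 312 / (6 * pi * 0.00087 * 6.1e-08)
D = 4.30723e-12 m^2/s = 4.307 um^2/s

4.307


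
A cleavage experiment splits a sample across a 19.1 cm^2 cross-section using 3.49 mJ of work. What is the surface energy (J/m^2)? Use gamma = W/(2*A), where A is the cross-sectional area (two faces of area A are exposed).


Convert: A = 19.1 cm^2 = 0.00191 m^2, W = 3.49 mJ = 0.00349 J
Cleaving exposes two faces of area A, so total new surface = 2*A and gamma = W / (2*A)
gamma = 0.00349 / (2 * 0.00191)
gamma = 0.914 J/m^2

0.914


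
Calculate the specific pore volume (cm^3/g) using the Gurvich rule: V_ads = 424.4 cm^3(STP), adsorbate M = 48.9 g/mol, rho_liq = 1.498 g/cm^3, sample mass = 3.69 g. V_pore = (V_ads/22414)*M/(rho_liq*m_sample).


Moles adsorbed n = V_ads / 22414 = 424.4 / 22414 = 1.893459e-02 mol
Liquid volume V_liq = n * M / rho_liq = 1.893459e-02 * 48.9 / 1.498 = 0.61809 cm^3
Specific pore volume V_pore = V_liq / m_sample = 0.61809 / 3.69
V_pore = 0.1675 cm^3/g

0.1675


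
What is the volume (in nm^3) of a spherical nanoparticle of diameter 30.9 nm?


Radius r = 30.9/2 = 15.45 nm
Volume V = (4/3) * pi * r^3
V = (4/3) * pi * (15.45)^3
V = 15448.06 nm^3

15448.06


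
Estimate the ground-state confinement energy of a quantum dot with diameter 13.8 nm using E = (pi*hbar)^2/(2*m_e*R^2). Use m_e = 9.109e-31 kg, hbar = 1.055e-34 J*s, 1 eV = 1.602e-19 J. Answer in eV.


Radius R = 13.8/2 = 6.9 nm = 6.9e-09 m
E = (pi * 1.055e-34)^2 / (2 * 9.109e-31 * (6.9e-09)^2)
E(J) = 1.2665e-21
E = E(J) / 1.602e-19 = 0.0079 eV

0.0079


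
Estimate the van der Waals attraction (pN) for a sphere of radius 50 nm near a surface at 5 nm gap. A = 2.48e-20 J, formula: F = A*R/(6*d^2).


Convert to SI: R = 50 nm = 5e-08 m, d = 5 nm = 5e-09 m
F = A * R / (6 * d^2)
F = 2.48e-20 * 5e-08 / (6 * (5e-09)^2)
F = 8.26667e-12 N = 8.267 pN

8.267


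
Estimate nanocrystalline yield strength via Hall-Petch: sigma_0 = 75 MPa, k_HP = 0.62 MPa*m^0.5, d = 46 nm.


d = 46 nm = 4.6e-08 m
sqrt(d) = 0.0002144761
Hall-Petch contribution = k / sqrt(d) = 0.62 / 0.0002144761 = 2890.8 MPa
sigma = sigma_0 + k/sqrt(d) = 75 + 2890.8 = 2965.8 MPa

2965.8


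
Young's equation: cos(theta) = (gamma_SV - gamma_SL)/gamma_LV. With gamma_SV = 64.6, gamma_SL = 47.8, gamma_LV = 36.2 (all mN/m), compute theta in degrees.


cos(theta) = (gamma_SV - gamma_SL) / gamma_LV
cos(theta) = (64.6 - 47.8) / 36.2
cos(theta) = 0.464088
theta = arccos(0.464088) = 62.35 degrees

62.35


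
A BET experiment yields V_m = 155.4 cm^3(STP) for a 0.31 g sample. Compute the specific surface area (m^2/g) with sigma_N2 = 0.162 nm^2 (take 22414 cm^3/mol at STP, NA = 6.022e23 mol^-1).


Number of moles in monolayer = V_m / 22414 = 155.4 / 22414 = 0.00693317
Number of molecules = moles * NA = 0.00693317 * 6.022e23
SA = molecules * sigma / mass
SA = (155.4 / 22414) * 6.022e23 * 0.162e-18 / 0.31
SA = 2181.9 m^2/g

2181.9


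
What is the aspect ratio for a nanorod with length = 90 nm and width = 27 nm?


Aspect ratio AR = length / diameter
AR = 90 / 27
AR = 3.33

3.33


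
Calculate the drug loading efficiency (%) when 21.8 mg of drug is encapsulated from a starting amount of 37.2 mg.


Drug loading efficiency = (drug loaded / drug initial) * 100
DLE = 21.8 / 37.2 * 100
DLE = 0.586 * 100
DLE = 58.6%

58.6


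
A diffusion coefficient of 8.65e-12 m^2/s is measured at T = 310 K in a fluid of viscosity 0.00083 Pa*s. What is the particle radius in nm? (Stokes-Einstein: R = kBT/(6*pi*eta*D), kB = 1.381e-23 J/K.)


Stokes-Einstein: R = kB*T / (6*pi*eta*D)
R = 1.381e-23 * 310 / (6 * pi * 0.00083 * 8.65e-12)
R = 3.16344e-08 m = 31.63 nm

31.63


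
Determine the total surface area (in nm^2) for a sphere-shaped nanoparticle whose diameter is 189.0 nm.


Radius r = 189.0/2 = 94.5 nm
Surface area SA = 4 * pi * r^2
SA = 4 * pi * (94.5)^2
SA = 112220.83 nm^2

112220.83


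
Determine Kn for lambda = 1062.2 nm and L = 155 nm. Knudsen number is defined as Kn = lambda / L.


Knudsen number Kn = lambda / L
Kn = 1062.2 / 155
Kn = 6.8529

6.8529


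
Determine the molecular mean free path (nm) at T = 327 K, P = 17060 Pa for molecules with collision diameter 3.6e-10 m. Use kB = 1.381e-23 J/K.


Mean free path: lambda = kB*T / (sqrt(2) * pi * d^2 * P)
lambda = 1.381e-23 * 327 / (sqrt(2) * pi * (3.6e-10)^2 * 17060)
lambda = 4.59719e-07 m
lambda = 459.72 nm

459.72


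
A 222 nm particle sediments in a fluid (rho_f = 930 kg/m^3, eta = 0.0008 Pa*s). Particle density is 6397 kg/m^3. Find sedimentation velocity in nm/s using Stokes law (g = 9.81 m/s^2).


Radius R = 222/2 nm = 1.11e-07 m
Density difference = 6397 - 930 = 5467 kg/m^3
v = 2 * R^2 * (rho_p - rho_f) * g / (9 * eta)
v = 2 * (1.11e-07)^2 * 5467 * 9.81 / (9 * 0.0008)
v = 1.83553e-07 m/s = 183.553 nm/s

183.553


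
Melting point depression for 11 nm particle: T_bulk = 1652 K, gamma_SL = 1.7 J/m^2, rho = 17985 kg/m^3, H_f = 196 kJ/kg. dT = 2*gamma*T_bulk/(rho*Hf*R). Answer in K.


Radius R = 11/2 = 5.5 nm = 5.5e-09 m
Convert H_f = 196 kJ/kg = 196000 J/kg
dT = 2 * gamma_SL * T_bulk / (rho * H_f * R)
dT = 2 * 1.7 * 1652 / (17985 * 196000 * 5.5e-09)
dT = 289.7 K

289.7


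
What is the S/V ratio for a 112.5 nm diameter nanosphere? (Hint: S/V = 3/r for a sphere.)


Radius r = 112.5/2 = 56.25 nm
S/V = 3 / r = 3 / 56.25
S/V = 0.0533 nm^-1

0.0533


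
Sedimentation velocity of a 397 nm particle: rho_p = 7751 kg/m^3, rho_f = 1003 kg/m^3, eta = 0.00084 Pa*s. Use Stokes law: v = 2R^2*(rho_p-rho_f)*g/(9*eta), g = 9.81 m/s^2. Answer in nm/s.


Radius R = 397/2 nm = 1.985e-07 m
Density difference = 7751 - 1003 = 6748 kg/m^3
v = 2 * R^2 * (rho_p - rho_f) * g / (9 * eta)
v = 2 * (1.985e-07)^2 * 6748 * 9.81 / (9 * 0.00084)
v = 6.90038e-07 m/s = 690.0385 nm/s

690.0385


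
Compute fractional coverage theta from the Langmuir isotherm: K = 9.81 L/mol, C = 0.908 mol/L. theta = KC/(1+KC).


Langmuir isotherm: theta = K*C / (1 + K*C)
K*C = 9.81 * 0.908 = 8.90748
theta = 8.90748 / (1 + 8.90748) = 8.90748 / 9.90748
theta = 0.8991

0.8991


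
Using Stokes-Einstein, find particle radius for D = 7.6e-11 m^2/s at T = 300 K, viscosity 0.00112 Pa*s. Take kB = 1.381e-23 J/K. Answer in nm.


Stokes-Einstein: R = kB*T / (6*pi*eta*D)
R = 1.381e-23 * 300 / (6 * pi * 0.00112 * 7.6e-11)
R = 2.58215e-09 m = 2.58 nm

2.58


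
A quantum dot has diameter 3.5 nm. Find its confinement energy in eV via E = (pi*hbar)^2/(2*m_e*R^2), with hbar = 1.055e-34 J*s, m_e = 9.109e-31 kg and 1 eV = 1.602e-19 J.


Radius R = 3.5/2 = 1.75 nm = 1.75e-09 m
E = (pi * 1.055e-34)^2 / (2 * 9.109e-31 * (1.75e-09)^2)
E(J) = 1.96892e-20
E = E(J) / 1.602e-19 = 0.1229 eV

0.1229


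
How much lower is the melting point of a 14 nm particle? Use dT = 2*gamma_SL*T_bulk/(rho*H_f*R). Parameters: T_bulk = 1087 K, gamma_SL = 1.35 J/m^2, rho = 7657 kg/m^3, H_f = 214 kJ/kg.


Radius R = 14/2 = 7 nm = 7e-09 m
Convert H_f = 214 kJ/kg = 214000 J/kg
dT = 2 * gamma_SL * T_bulk / (rho * H_f * R)
dT = 2 * 1.35 * 1087 / (7657 * 214000 * 7e-09)
dT = 255.9 K

255.9


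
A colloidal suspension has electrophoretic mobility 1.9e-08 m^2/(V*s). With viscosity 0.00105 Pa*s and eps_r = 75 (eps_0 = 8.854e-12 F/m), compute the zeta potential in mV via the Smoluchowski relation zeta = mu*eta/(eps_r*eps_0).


Smoluchowski equation: zeta = mu * eta / (eps_r * eps_0)
zeta = 1.9e-08 * 0.00105 / (75 * 8.854e-12)
zeta = 0.030043 V = 30.04 mV

30.04


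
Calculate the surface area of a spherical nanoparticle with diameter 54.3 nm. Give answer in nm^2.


Radius r = 54.3/2 = 27.15 nm
Surface area SA = 4 * pi * r^2
SA = 4 * pi * (27.15)^2
SA = 9262.95 nm^2

9262.95


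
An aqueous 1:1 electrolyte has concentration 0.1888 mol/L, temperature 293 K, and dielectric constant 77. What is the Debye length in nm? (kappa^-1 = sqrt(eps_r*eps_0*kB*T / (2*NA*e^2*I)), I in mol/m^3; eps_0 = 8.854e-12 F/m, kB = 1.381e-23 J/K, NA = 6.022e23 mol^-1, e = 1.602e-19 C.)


Ionic strength I = 0.1888 * 1^2 * 1000 = 188.8 mol/m^3
kappa^-1 = sqrt(77 * 8.854e-12 * 1.381e-23 * 293 / (2 * 6.022e23 * (1.602e-19)^2 * 188.8))
kappa^-1 = 0.688 nm

0.688


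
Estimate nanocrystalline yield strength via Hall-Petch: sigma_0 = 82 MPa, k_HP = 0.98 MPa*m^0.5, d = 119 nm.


d = 119 nm = 1.19e-07 m
sqrt(d) = 0.0003449638
Hall-Petch contribution = k / sqrt(d) = 0.98 / 0.0003449638 = 2840.9 MPa
sigma = sigma_0 + k/sqrt(d) = 82 + 2840.9 = 2922.9 MPa

2922.9


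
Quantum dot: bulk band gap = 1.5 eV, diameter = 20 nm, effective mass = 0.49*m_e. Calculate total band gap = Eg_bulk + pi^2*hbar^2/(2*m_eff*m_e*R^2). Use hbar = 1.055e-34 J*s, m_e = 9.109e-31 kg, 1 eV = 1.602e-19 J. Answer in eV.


Radius R = 20/2 nm = 1e-08 m
Confinement energy dE = pi^2 * hbar^2 / (2 * m_eff * m_e * R^2)
dE = pi^2 * (1.055e-34)^2 / (2 * 0.49 * 9.109e-31 * (1e-08)^2) J, divided by 1.602e-19 J/eV
dE = 0.0077 eV
Total band gap = E_g(bulk) + dE = 1.5 + 0.0077 = 1.5077 eV

1.5077


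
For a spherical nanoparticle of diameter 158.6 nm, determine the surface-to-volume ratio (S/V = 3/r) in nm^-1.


Radius r = 158.6/2 = 79.3 nm
S/V = 3 / r = 3 / 79.3
S/V = 0.0378 nm^-1

0.0378


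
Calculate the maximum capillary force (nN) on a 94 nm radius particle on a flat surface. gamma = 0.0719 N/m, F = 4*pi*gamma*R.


Convert radius: R = 94 nm = 9.4e-08 m
F = 4 * pi * gamma * R
F = 4 * pi * 0.0719 * 9.4e-08
F = 8.49311e-08 N = 84.9311 nN

84.9311


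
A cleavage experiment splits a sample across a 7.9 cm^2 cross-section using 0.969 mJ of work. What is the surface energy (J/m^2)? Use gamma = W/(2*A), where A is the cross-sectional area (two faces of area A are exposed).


Convert: A = 7.9 cm^2 = 0.00079 m^2, W = 0.969 mJ = 0.000969 J
Cleaving exposes two faces of area A, so total new surface = 2*A and gamma = W / (2*A)
gamma = 0.000969 / (2 * 0.00079)
gamma = 0.613 J/m^2

0.613


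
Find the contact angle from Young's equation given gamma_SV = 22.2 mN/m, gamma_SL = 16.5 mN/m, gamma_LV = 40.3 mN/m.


cos(theta) = (gamma_SV - gamma_SL) / gamma_LV
cos(theta) = (22.2 - 16.5) / 40.3
cos(theta) = 0.141439
theta = arccos(0.141439) = 81.87 degrees

81.87


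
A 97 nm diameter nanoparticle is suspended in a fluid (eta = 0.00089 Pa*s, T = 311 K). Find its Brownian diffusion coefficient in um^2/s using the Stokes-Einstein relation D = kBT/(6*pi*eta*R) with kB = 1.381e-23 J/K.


Radius R = 97/2 = 48.5 nm = 4.85e-08 m
D = kB*T / (6*pi*eta*R)
D = 1.381e-23 * 311 / (6 * pi * 0.00089 * 4.85e-08)
D = 5.27863e-12 m^2/s = 5.279 um^2/s

5.279


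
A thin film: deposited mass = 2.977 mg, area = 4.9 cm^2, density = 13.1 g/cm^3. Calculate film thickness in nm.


Convert: m = 2.977 mg = 2.9770e-06 kg, A = 4.9 cm^2 = 4.9000e-04 m^2, rho = 13.1 g/cm^3 = 13100 kg/m^3
t = m / (A * rho)
t = 2.9770e-06 / (4.9000e-04 * 13100)
t = 4.6378e-07 m = 463.8 nm

463.8


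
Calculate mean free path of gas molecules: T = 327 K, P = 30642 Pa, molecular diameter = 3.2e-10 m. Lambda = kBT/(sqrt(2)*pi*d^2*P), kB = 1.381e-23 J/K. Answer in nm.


Mean free path: lambda = kB*T / (sqrt(2) * pi * d^2 * P)
lambda = 1.381e-23 * 327 / (sqrt(2) * pi * (3.2e-10)^2 * 30642)
lambda = 3.23936e-07 m
lambda = 323.94 nm

323.94


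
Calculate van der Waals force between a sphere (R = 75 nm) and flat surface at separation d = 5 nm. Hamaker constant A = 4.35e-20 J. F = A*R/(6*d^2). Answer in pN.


Convert to SI: R = 75 nm = 7.5e-08 m, d = 5 nm = 5e-09 m
F = A * R / (6 * d^2)
F = 4.35e-20 * 7.5e-08 / (6 * (5e-09)^2)
F = 2.175e-11 N = 21.75 pN

21.75


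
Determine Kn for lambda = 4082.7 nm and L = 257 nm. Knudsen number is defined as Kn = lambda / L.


Knudsen number Kn = lambda / L
Kn = 4082.7 / 257
Kn = 15.886

15.886


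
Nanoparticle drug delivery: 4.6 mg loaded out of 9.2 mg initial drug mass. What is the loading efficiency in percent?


Drug loading efficiency = (drug loaded / drug initial) * 100
DLE = 4.6 / 9.2 * 100
DLE = 0.5 * 100
DLE = 50.0%

50.0


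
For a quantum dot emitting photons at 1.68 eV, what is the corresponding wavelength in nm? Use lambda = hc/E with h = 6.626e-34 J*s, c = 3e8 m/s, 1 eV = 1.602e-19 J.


Convert energy: E = 1.68 eV = 1.68 * 1.602e-19 = 2.69136e-19 J
lambda = h*c / E = 6.626e-34 * 3e8 / 2.69136e-19
lambda = 7.38586e-07 m = 738.6 nm

738.6


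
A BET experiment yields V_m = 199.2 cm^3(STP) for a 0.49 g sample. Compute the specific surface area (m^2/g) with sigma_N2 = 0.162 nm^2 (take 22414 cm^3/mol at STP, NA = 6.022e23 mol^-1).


Number of moles in monolayer = V_m / 22414 = 199.2 / 22414 = 0.0088873
Number of molecules = moles * NA = 0.0088873 * 6.022e23
SA = molecules * sigma / mass
SA = (199.2 / 22414) * 6.022e23 * 0.162e-18 / 0.49
SA = 1769.4 m^2/g

1769.4


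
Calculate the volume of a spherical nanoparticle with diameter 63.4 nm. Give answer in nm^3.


Radius r = 63.4/2 = 31.7 nm
Volume V = (4/3) * pi * r^3
V = (4/3) * pi * (31.7)^3
V = 133433.97 nm^3

133433.97


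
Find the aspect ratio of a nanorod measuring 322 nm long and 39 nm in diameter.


Aspect ratio AR = length / diameter
AR = 322 / 39
AR = 8.26

8.26


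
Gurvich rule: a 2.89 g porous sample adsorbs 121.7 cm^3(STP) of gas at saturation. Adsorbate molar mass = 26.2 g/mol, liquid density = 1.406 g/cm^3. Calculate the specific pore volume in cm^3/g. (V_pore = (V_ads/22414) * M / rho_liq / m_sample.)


Moles adsorbed n = V_ads / 22414 = 121.7 / 22414 = 5.429642e-03 mol
Liquid volume V_liq = n * M / rho_liq = 5.429642e-03 * 26.2 / 1.406 = 0.10118 cm^3
Specific pore volume V_pore = V_liq / m_sample = 0.10118 / 2.89
V_pore = 0.035 cm^3/g

0.035


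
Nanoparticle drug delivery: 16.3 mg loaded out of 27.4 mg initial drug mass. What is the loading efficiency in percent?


Drug loading efficiency = (drug loaded / drug initial) * 100
DLE = 16.3 / 27.4 * 100
DLE = 0.5949 * 100
DLE = 59.49%

59.49


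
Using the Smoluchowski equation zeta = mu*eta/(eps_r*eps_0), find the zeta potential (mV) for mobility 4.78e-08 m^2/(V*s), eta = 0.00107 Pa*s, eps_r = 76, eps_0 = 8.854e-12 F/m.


Smoluchowski equation: zeta = mu * eta / (eps_r * eps_0)
zeta = 4.78e-08 * 0.00107 / (76 * 8.854e-12)
zeta = 0.076008 V = 76.01 mV

76.01


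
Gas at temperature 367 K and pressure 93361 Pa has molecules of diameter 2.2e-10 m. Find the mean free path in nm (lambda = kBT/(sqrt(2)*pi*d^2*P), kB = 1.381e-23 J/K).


Mean free path: lambda = kB*T / (sqrt(2) * pi * d^2 * P)
lambda = 1.381e-23 * 367 / (sqrt(2) * pi * (2.2e-10)^2 * 93361)
lambda = 2.52455e-07 m
lambda = 252.46 nm

252.46


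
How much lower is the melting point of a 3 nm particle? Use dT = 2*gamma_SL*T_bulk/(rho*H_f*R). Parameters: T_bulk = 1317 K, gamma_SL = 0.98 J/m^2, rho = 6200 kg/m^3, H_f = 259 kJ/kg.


Radius R = 3/2 = 1.5 nm = 1.5e-09 m
Convert H_f = 259 kJ/kg = 259000 J/kg
dT = 2 * gamma_SL * T_bulk / (rho * H_f * R)
dT = 2 * 0.98 * 1317 / (6200 * 259000 * 1.5e-09)
dT = 1071.7 K

1071.7


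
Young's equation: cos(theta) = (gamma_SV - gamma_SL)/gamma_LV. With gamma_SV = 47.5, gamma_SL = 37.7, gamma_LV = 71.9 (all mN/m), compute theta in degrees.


cos(theta) = (gamma_SV - gamma_SL) / gamma_LV
cos(theta) = (47.5 - 37.7) / 71.9
cos(theta) = 0.1363
theta = arccos(0.1363) = 82.17 degrees

82.17


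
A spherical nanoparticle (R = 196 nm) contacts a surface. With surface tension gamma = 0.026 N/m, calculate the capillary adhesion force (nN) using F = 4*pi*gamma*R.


Convert radius: R = 196 nm = 1.96e-07 m
F = 4 * pi * gamma * R
F = 4 * pi * 0.026 * 1.96e-07
F = 6.40382e-08 N = 64.0382 nN

64.0382


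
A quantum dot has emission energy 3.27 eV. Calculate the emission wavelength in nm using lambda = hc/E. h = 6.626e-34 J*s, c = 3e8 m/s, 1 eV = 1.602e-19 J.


Convert energy: E = 3.27 eV = 3.27 * 1.602e-19 = 5.23854e-19 J
lambda = h*c / E = 6.626e-34 * 3e8 / 5.23854e-19
lambda = 3.79457e-07 m = 379.5 nm

379.5


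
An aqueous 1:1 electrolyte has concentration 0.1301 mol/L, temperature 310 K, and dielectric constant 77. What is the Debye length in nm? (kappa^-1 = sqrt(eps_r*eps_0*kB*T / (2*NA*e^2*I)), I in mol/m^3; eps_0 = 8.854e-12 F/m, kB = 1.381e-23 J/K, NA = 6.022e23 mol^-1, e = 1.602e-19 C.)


Ionic strength I = 0.1301 * 1^2 * 1000 = 130.1 mol/m^3
kappa^-1 = sqrt(77 * 8.854e-12 * 1.381e-23 * 310 / (2 * 6.022e23 * (1.602e-19)^2 * 130.1))
kappa^-1 = 0.852 nm

0.852


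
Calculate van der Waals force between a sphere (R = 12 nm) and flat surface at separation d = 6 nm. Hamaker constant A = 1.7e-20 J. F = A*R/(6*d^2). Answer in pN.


Convert to SI: R = 12 nm = 1.2e-08 m, d = 6 nm = 6e-09 m
F = A * R / (6 * d^2)
F = 1.7e-20 * 1.2e-08 / (6 * (6e-09)^2)
F = 9.44444e-13 N = 0.944 pN

0.944


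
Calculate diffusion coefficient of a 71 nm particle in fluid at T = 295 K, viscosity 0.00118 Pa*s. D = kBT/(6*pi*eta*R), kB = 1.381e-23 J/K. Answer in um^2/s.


Radius R = 71/2 = 35.5 nm = 3.55e-08 m
D = kB*T / (6*pi*eta*R)
D = 1.381e-23 * 295 / (6 * pi * 0.00118 * 3.55e-08)
D = 5.15946e-12 m^2/s = 5.159 um^2/s

5.159


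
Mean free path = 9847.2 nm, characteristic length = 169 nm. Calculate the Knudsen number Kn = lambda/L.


Knudsen number Kn = lambda / L
Kn = 9847.2 / 169
Kn = 58.2675

58.2675


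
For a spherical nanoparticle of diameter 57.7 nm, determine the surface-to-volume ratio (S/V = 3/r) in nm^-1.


Radius r = 57.7/2 = 28.85 nm
S/V = 3 / r = 3 / 28.85
S/V = 0.104 nm^-1

0.104


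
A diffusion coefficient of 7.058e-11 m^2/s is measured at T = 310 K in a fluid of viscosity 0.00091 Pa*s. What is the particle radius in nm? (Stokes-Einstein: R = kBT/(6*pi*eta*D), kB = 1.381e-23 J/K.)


Stokes-Einstein: R = kB*T / (6*pi*eta*D)
R = 1.381e-23 * 310 / (6 * pi * 0.00091 * 7.058e-11)
R = 3.53615e-09 m = 3.54 nm

3.54


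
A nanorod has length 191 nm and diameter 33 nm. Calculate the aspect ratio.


Aspect ratio AR = length / diameter
AR = 191 / 33
AR = 5.79

5.79


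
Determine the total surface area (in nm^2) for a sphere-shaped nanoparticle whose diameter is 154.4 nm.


Radius r = 154.4/2 = 77.2 nm
Surface area SA = 4 * pi * r^2
SA = 4 * pi * (77.2)^2
SA = 74893.56 nm^2

74893.56


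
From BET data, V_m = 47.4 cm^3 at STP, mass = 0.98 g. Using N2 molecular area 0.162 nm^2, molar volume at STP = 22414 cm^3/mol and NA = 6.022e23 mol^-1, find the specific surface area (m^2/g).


Number of moles in monolayer = V_m / 22414 = 47.4 / 22414 = 0.00211475
Number of molecules = moles * NA = 0.00211475 * 6.022e23
SA = molecules * sigma / mass
SA = (47.4 / 22414) * 6.022e23 * 0.162e-18 / 0.98
SA = 210.5 m^2/g

210.5


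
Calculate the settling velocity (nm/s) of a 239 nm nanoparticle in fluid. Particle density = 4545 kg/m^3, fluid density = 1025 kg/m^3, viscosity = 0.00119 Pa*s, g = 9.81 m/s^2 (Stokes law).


Radius R = 239/2 nm = 1.195e-07 m
Density difference = 4545 - 1025 = 3520 kg/m^3
v = 2 * R^2 * (rho_p - rho_f) * g / (9 * eta)
v = 2 * (1.195e-07)^2 * 3520 * 9.81 / (9 * 0.00119)
v = 9.20848e-08 m/s = 92.0848 nm/s

92.0848


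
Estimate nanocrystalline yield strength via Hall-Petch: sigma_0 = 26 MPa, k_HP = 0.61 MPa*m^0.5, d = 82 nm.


d = 82 nm = 8.2e-08 m
sqrt(d) = 0.0002863564
Hall-Petch contribution = k / sqrt(d) = 0.61 / 0.0002863564 = 2130.2 MPa
sigma = sigma_0 + k/sqrt(d) = 26 + 2130.2 = 2156.2 MPa

2156.2


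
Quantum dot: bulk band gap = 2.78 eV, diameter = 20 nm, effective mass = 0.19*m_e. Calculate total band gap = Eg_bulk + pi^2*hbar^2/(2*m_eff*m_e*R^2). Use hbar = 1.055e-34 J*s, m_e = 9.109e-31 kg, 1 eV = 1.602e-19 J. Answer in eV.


Radius R = 20/2 nm = 1e-08 m
Confinement energy dE = pi^2 * hbar^2 / (2 * m_eff * m_e * R^2)
dE = pi^2 * (1.055e-34)^2 / (2 * 0.19 * 9.109e-31 * (1e-08)^2) J, divided by 1.602e-19 J/eV
dE = 0.0198 eV
Total band gap = E_g(bulk) + dE = 2.78 + 0.0198 = 2.7998 eV

2.7998


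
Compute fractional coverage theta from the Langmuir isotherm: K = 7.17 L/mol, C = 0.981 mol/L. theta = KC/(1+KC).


Langmuir isotherm: theta = K*C / (1 + K*C)
K*C = 7.17 * 0.981 = 7.03377
theta = 7.03377 / (1 + 7.03377) = 7.03377 / 8.03377
theta = 0.8755

0.8755


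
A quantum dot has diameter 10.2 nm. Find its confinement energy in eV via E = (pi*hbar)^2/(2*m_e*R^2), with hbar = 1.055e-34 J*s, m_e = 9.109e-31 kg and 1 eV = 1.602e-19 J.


Radius R = 10.2/2 = 5.1 nm = 5.1e-09 m
E = (pi * 1.055e-34)^2 / (2 * 9.109e-31 * (5.1e-09)^2)
E(J) = 2.31827e-21
E = E(J) / 1.602e-19 = 0.0145 eV

0.0145


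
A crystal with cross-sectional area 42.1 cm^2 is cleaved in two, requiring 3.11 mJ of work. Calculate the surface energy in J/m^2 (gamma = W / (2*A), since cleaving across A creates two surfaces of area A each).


Convert: A = 42.1 cm^2 = 0.00421 m^2, W = 3.11 mJ = 0.00311 J
Cleaving exposes two faces of area A, so total new surface = 2*A and gamma = W / (2*A)
gamma = 0.00311 / (2 * 0.00421)
gamma = 0.369 J/m^2

0.369


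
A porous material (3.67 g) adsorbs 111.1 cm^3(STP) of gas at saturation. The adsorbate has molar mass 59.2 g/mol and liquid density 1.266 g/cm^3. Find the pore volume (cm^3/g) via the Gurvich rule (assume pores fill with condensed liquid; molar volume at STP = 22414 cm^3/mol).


Moles adsorbed n = V_ads / 22414 = 111.1 / 22414 = 4.956723e-03 mol
Liquid volume V_liq = n * M / rho_liq = 4.956723e-03 * 59.2 / 1.266 = 0.23178 cm^3
Specific pore volume V_pore = V_liq / m_sample = 0.23178 / 3.67
V_pore = 0.0632 cm^3/g

0.0632


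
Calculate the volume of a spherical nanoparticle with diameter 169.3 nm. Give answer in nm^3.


Radius r = 169.3/2 = 84.65 nm
Volume V = (4/3) * pi * r^3
V = (4/3) * pi * (84.65)^3
V = 2540794.24 nm^3

2540794.24


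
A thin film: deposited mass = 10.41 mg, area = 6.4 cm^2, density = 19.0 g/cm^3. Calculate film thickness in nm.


Convert: m = 10.41 mg = 1.0410e-05 kg, A = 6.4 cm^2 = 6.4000e-04 m^2, rho = 19.0 g/cm^3 = 19000 kg/m^3
t = m / (A * rho)
t = 1.0410e-05 / (6.4000e-04 * 19000)
t = 8.5609e-07 m = 856.1 nm

856.1


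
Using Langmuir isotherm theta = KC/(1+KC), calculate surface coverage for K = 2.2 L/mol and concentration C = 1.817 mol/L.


Langmuir isotherm: theta = K*C / (1 + K*C)
K*C = 2.2 * 1.817 = 3.9974
theta = 3.9974 / (1 + 3.9974) = 3.9974 / 4.9974
theta = 0.7999

0.7999


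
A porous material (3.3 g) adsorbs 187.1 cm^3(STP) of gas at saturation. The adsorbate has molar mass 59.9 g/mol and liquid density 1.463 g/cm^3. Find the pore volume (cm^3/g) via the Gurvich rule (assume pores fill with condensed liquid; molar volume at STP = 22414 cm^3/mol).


Moles adsorbed n = V_ads / 22414 = 187.1 / 22414 = 8.347461e-03 mol
Liquid volume V_liq = n * M / rho_liq = 8.347461e-03 * 59.9 / 1.463 = 0.34177 cm^3
Specific pore volume V_pore = V_liq / m_sample = 0.34177 / 3.3
V_pore = 0.1036 cm^3/g

0.1036


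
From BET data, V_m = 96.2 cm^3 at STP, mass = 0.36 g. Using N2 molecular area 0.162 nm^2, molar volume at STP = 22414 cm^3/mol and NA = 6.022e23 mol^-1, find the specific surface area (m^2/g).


Number of moles in monolayer = V_m / 22414 = 96.2 / 22414 = 0.00429196
Number of molecules = moles * NA = 0.00429196 * 6.022e23
SA = molecules * sigma / mass
SA = (96.2 / 22414) * 6.022e23 * 0.162e-18 / 0.36
SA = 1163.1 m^2/g

1163.1


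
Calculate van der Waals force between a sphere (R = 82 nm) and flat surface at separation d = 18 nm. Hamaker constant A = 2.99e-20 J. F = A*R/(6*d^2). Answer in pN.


Convert to SI: R = 82 nm = 8.2e-08 m, d = 18 nm = 1.8e-08 m
F = A * R / (6 * d^2)
F = 2.99e-20 * 8.2e-08 / (6 * (1.8e-08)^2)
F = 1.26121e-12 N = 1.261 pN

1.261


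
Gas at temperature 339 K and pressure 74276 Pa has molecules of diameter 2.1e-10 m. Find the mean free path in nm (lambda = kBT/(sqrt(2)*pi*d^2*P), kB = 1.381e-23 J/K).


Mean free path: lambda = kB*T / (sqrt(2) * pi * d^2 * P)
lambda = 1.381e-23 * 339 / (sqrt(2) * pi * (2.1e-10)^2 * 74276)
lambda = 3.21693e-07 m
lambda = 321.69 nm

321.69


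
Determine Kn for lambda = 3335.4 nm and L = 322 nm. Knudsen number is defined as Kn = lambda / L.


Knudsen number Kn = lambda / L
Kn = 3335.4 / 322
Kn = 10.3584

10.3584


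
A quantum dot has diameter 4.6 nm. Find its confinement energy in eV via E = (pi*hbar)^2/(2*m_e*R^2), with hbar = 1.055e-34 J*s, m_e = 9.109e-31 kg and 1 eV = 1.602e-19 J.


Radius R = 4.6/2 = 2.3 nm = 2.3e-09 m
E = (pi * 1.055e-34)^2 / (2 * 9.109e-31 * (2.3e-09)^2)
E(J) = 1.13985e-20
E = E(J) / 1.602e-19 = 0.0712 eV

0.0712


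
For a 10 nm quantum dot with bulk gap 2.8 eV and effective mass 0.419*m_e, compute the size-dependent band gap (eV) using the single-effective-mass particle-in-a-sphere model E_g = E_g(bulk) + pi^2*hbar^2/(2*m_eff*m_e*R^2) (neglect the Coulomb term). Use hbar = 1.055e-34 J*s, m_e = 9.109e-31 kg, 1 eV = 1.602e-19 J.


Radius R = 10/2 nm = 5e-09 m
Confinement energy dE = pi^2 * hbar^2 / (2 * m_eff * m_e * R^2)
dE = pi^2 * (1.055e-34)^2 / (2 * 0.419 * 9.109e-31 * (5e-09)^2) J, divided by 1.602e-19 J/eV
dE = 0.0359 eV
Total band gap = E_g(bulk) + dE = 2.8 + 0.0359 = 2.8359 eV

2.8359


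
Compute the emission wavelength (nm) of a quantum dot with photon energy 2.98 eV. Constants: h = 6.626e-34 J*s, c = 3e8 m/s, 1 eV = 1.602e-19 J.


Convert energy: E = 2.98 eV = 2.98 * 1.602e-19 = 4.77396e-19 J
lambda = h*c / E = 6.626e-34 * 3e8 / 4.77396e-19
lambda = 4.16384e-07 m = 416.4 nm

416.4


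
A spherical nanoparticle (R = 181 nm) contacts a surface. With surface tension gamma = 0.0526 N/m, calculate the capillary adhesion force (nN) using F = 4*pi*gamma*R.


Convert radius: R = 181 nm = 1.81e-07 m
F = 4 * pi * gamma * R
F = 4 * pi * 0.0526 * 1.81e-07
F = 1.19639e-07 N = 119.6394 nN

119.6394


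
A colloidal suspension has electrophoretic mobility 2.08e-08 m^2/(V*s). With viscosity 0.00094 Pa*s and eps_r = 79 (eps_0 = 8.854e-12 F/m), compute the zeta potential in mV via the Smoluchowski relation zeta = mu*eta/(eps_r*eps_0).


Smoluchowski equation: zeta = mu * eta / (eps_r * eps_0)
zeta = 2.08e-08 * 0.00094 / (79 * 8.854e-12)
zeta = 0.027953 V = 27.95 mV

27.95


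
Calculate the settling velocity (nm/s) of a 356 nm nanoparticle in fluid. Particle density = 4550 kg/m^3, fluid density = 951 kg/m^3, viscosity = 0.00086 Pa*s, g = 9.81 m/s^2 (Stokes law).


Radius R = 356/2 nm = 1.78e-07 m
Density difference = 4550 - 951 = 3599 kg/m^3
v = 2 * R^2 * (rho_p - rho_f) * g / (9 * eta)
v = 2 * (1.78e-07)^2 * 3599 * 9.81 / (9 * 0.00086)
v = 2.89055e-07 m/s = 289.0546 nm/s

289.0546


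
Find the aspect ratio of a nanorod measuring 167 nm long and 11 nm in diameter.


Aspect ratio AR = length / diameter
AR = 167 / 11
AR = 15.18

15.18


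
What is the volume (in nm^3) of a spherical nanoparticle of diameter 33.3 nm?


Radius r = 33.3/2 = 16.65 nm
Volume V = (4/3) * pi * r^3
V = (4/3) * pi * (16.65)^3
V = 19334.43 nm^3

19334.43


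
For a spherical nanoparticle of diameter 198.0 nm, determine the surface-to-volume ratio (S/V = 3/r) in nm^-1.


Radius r = 198.0/2 = 99 nm
S/V = 3 / r = 3 / 99
S/V = 0.0303 nm^-1

0.0303


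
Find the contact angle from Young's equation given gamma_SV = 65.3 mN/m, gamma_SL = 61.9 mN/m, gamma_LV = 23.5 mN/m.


cos(theta) = (gamma_SV - gamma_SL) / gamma_LV
cos(theta) = (65.3 - 61.9) / 23.5
cos(theta) = 0.144681
theta = arccos(0.144681) = 81.68 degrees

81.68


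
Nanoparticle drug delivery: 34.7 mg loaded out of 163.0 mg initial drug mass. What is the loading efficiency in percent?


Drug loading efficiency = (drug loaded / drug initial) * 100
DLE = 34.7 / 163.0 * 100
DLE = 0.2129 * 100
DLE = 21.29%

21.29


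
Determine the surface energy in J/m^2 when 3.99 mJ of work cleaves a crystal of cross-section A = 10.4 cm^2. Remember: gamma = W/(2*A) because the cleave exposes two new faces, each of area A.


Convert: A = 10.4 cm^2 = 0.00104 m^2, W = 3.99 mJ = 0.00399 J
Cleaving exposes two faces of area A, so total new surface = 2*A and gamma = W / (2*A)
gamma = 0.00399 / (2 * 0.00104)
gamma = 1.918 J/m^2

1.918


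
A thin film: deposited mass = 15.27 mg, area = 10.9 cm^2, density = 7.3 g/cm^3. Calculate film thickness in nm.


Convert: m = 15.27 mg = 1.5270e-05 kg, A = 10.9 cm^2 = 1.0900e-03 m^2, rho = 7.3 g/cm^3 = 7300 kg/m^3
t = m / (A * rho)
t = 1.5270e-05 / (1.0900e-03 * 7300)
t = 1.9191e-06 m = 1919.1 nm

1919.1


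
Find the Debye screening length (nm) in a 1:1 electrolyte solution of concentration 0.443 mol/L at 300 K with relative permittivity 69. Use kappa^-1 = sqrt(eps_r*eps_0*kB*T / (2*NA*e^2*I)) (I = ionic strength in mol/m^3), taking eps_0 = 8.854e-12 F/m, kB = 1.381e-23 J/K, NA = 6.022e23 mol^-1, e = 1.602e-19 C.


Ionic strength I = 0.443 * 1^2 * 1000 = 443 mol/m^3
kappa^-1 = sqrt(69 * 8.854e-12 * 1.381e-23 * 300 / (2 * 6.022e23 * (1.602e-19)^2 * 443))
kappa^-1 = 0.43 nm

0.43
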